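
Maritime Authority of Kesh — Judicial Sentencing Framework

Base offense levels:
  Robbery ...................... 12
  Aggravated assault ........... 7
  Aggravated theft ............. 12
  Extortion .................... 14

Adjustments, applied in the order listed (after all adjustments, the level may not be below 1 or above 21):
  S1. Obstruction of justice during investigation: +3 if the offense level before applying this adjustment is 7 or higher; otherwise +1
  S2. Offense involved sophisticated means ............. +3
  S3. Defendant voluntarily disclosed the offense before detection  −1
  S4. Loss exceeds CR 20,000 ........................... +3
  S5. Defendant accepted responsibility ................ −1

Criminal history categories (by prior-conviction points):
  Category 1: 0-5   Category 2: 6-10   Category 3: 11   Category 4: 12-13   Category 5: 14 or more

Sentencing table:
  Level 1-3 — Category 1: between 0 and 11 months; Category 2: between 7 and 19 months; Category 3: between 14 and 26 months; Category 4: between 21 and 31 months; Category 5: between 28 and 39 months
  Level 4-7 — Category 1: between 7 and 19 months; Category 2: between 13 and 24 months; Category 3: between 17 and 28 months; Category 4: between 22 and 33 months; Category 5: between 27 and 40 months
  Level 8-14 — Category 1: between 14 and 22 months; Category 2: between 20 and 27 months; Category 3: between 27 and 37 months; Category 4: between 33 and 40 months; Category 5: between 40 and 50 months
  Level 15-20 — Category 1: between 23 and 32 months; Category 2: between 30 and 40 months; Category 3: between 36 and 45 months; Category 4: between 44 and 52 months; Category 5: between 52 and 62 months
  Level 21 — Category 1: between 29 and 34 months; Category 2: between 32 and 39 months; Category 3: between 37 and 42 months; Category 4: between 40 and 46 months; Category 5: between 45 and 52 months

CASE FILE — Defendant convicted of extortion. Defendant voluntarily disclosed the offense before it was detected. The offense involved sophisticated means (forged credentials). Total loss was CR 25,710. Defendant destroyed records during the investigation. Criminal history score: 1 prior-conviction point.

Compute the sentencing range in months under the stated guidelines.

Base offense level for extortion: 14.
S1 applies (level before this adjustment is 14 ≥ 7, so +3): 14 + 3 = 17.
S2 applies: 17 + 3 = 20.
S3 applies: 20 − 1 = 19.
S4 applies: 19 + 3 = 22.
S5 does not apply.
Level 22 exceeds the maximum of 21; capped at 21.
Final offense level: 21.
Criminal history: 1 prior point → Category 1 (0-5).
Level 21 falls in the 21 band.
Grid: Level 21 × Category 1 = 29-34 months.

29-34 months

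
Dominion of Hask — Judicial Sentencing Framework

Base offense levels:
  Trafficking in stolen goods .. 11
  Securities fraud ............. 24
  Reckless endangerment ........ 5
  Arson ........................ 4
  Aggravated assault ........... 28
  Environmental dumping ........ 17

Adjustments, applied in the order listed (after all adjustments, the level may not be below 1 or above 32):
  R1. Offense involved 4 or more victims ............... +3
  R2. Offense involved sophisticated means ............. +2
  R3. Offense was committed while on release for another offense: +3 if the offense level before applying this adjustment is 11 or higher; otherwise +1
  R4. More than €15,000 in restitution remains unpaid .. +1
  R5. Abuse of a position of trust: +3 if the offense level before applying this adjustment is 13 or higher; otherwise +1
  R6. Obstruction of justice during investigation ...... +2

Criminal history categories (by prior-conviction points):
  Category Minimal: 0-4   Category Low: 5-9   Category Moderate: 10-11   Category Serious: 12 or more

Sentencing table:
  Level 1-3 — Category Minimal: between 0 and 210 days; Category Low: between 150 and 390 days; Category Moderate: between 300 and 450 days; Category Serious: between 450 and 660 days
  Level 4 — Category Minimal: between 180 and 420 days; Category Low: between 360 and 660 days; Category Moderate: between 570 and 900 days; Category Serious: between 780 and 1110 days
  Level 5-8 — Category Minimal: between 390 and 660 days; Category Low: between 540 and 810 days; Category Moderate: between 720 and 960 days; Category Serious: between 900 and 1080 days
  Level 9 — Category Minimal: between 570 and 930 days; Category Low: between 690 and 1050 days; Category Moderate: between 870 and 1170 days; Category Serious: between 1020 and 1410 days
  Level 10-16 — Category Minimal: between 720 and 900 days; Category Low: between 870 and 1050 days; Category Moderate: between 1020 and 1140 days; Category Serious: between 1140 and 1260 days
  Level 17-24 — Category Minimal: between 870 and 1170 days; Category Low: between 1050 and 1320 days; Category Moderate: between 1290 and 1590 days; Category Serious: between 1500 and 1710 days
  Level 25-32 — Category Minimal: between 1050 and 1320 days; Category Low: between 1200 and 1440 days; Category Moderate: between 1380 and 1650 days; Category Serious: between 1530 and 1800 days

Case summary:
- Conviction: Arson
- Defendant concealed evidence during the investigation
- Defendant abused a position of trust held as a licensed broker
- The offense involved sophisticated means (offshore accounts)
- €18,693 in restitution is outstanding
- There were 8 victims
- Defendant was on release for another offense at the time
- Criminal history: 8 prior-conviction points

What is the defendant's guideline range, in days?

870-1050 days

Base offense level for arson: 4.
R1 applies: 4 + 3 = 7.
R2 applies: 7 + 2 = 9.
R3 applies (level before this adjustment is 9 < 11, so +1): 9 + 1 = 10.
R4 applies: 10 + 1 = 11.
R5 applies (level before this adjustment is 11 < 13, so +1): 11 + 1 = 12.
R6 applies: 12 + 2 = 14.
Final offense level: 14.
Criminal history: 8 prior points → Category Low (5-9).
Level 14 falls in the 10-16 band.
Grid: Level 10-16 × Category Low = 870-1050 days.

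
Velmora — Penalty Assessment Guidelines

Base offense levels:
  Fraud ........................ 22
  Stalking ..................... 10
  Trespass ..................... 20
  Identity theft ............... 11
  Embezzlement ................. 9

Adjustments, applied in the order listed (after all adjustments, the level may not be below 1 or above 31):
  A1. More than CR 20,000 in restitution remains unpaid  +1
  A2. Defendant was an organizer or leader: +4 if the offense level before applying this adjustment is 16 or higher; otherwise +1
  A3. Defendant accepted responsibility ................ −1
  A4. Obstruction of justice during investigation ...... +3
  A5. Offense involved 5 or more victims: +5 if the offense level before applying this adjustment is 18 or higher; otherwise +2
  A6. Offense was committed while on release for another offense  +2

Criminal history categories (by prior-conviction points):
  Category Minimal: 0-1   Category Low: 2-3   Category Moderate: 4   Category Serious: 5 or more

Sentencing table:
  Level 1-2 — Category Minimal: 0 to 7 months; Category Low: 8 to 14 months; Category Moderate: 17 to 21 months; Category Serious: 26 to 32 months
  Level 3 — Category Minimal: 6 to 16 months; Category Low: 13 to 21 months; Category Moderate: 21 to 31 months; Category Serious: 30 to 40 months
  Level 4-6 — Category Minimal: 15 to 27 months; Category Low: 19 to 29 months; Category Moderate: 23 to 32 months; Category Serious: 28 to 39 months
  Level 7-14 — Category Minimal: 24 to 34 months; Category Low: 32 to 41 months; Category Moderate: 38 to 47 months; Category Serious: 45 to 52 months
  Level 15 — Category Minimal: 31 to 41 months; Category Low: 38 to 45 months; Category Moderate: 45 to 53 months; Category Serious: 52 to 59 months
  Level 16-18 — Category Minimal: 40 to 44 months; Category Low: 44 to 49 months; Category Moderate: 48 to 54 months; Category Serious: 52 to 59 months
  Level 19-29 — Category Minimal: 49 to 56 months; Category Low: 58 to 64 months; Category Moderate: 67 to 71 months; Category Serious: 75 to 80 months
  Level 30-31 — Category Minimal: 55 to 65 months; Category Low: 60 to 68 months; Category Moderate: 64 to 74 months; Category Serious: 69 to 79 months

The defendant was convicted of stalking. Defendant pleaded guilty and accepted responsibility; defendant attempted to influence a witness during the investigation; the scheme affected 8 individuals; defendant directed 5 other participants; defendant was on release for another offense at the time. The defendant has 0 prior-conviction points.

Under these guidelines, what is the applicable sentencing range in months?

40-44 months

Base offense level for stalking: 10.
A2 applies (level before this adjustment is 10 < 16, so +1): 10 + 1 = 11.
A3 applies: 11 − 1 = 10.
A4 applies: 10 + 3 = 13.
A5 applies (level before this adjustment is 13 < 18, so +2): 13 + 2 = 15.
A6 applies: 15 + 2 = 17.
Final offense level: 17.
Criminal history: 0 prior points → Category Minimal (0-1).
Level 17 falls in the 16-18 band.
Grid: Level 16-18 × Category Minimal = 40-44 months.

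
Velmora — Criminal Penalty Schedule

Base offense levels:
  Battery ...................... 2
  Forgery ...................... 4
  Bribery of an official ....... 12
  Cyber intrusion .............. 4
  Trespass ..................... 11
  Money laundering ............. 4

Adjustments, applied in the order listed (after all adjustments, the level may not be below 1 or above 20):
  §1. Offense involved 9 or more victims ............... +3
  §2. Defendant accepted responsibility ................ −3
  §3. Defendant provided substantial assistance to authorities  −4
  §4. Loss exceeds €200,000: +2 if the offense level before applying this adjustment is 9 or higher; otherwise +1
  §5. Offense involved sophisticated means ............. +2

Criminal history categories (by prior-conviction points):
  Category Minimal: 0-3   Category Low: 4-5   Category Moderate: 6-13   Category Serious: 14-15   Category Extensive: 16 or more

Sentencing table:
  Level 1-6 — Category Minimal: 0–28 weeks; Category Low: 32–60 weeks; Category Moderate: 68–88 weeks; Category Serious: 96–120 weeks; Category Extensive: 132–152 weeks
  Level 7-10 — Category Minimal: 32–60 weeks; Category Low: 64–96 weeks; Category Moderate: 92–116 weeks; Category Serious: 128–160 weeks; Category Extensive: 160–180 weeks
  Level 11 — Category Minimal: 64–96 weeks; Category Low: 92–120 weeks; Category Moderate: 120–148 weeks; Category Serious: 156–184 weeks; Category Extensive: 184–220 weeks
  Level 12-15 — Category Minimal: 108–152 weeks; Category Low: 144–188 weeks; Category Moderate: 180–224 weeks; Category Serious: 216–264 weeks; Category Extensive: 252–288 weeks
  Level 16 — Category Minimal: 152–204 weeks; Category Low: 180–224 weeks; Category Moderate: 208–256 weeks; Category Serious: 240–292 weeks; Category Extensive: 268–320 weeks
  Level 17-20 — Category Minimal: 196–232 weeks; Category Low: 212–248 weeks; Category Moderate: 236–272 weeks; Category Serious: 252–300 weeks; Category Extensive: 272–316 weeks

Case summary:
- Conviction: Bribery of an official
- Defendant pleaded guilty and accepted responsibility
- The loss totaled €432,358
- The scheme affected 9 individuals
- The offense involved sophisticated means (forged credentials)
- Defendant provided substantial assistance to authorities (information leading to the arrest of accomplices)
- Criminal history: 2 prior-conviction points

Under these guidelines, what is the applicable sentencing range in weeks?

Base offense level for bribery of an official: 12.
§1 applies: 12 + 3 = 15.
§2 applies: 15 − 3 = 12.
§3 applies: 12 − 4 = 8.
§4 applies (level before this adjustment is 8 < 9, so +1): 8 + 1 = 9.
§5 applies: 9 + 2 = 11.
Final offense level: 11.
Criminal history: 2 prior points → Category Minimal (0-3).
Level 11 falls in the 11 band.
Grid: Level 11 × Category Minimal = 64-96 weeks.

64-96 weeks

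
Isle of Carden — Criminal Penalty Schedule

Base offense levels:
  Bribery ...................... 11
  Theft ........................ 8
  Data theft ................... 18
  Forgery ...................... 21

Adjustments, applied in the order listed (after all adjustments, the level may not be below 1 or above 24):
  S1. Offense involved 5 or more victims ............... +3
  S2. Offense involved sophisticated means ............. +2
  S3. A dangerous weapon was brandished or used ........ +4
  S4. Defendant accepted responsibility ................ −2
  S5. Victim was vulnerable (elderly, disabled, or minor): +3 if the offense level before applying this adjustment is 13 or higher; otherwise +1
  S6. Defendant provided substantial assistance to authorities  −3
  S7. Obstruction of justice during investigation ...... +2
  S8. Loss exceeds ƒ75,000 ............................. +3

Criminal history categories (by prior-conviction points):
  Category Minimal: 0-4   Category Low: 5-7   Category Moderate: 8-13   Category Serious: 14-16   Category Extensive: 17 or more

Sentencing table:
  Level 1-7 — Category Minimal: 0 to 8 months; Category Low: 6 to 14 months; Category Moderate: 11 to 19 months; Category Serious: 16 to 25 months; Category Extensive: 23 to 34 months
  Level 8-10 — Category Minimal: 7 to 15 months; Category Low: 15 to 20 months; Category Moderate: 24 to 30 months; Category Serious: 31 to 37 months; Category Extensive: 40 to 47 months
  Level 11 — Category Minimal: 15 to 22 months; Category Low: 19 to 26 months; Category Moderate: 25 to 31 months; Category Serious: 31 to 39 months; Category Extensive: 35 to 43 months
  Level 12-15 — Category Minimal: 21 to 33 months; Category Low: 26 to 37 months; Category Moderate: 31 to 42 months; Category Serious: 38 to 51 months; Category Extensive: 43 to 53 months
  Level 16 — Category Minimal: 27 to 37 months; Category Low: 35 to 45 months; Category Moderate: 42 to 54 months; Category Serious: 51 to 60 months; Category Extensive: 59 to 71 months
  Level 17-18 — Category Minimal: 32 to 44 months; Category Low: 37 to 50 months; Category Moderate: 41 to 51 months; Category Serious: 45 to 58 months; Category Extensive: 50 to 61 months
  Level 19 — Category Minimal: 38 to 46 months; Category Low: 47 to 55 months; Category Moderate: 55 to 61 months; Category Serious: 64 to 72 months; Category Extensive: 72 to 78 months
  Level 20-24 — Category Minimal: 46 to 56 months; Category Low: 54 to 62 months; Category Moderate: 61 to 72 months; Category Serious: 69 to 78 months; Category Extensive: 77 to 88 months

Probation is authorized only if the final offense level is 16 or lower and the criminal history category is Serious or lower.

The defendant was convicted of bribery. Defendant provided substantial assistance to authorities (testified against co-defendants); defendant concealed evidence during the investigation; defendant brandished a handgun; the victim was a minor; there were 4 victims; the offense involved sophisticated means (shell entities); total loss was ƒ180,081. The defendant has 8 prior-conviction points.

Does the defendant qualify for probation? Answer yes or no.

No

Base offense level for bribery: 11.
S2 applies: 11 + 2 = 13.
S3 applies: 13 + 4 = 17.
S5 applies (level before this adjustment is 17 ≥ 13, so +3): 17 + 3 = 20.
S6 applies: 20 − 3 = 17.
S7 applies: 17 + 2 = 19.
S8 applies: 19 + 3 = 22.
Final offense level: 22.
Criminal history: 8 prior points → Category Moderate (8-13).
Level 22 falls in the 20-24 band.
Grid: Level 20-24 × Category Moderate = 61-72 months.
Probation check: level 22 > 16 and category Moderate ≤ Serious → not eligible.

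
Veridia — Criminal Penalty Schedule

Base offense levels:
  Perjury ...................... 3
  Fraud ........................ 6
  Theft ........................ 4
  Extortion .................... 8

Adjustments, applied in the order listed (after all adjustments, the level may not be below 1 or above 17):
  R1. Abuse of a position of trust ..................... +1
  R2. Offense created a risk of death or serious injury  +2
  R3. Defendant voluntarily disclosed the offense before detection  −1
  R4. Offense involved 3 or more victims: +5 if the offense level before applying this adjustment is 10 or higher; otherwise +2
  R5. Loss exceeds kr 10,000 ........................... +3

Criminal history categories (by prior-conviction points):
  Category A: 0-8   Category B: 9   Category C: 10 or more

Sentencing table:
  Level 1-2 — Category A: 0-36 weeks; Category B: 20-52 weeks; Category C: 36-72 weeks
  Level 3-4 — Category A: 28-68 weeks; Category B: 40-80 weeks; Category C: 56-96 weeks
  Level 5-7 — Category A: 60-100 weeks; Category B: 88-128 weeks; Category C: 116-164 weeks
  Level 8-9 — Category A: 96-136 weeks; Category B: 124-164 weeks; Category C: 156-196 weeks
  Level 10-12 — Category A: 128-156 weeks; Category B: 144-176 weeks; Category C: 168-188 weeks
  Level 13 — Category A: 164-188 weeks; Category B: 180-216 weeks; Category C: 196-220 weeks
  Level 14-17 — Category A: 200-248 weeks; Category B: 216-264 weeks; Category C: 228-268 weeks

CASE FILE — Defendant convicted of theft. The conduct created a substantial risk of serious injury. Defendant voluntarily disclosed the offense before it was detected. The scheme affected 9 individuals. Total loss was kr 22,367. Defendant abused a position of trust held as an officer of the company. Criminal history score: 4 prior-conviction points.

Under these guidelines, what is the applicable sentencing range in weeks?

Base offense level for theft: 4.
R1 applies: 4 + 1 = 5.
R2 applies: 5 + 2 = 7.
R3 applies: 7 − 1 = 6.
R4 applies (level before this adjustment is 6 < 10, so +2): 6 + 2 = 8.
R5 applies: 8 + 3 = 11.
Final offense level: 11.
Criminal history: 4 prior points → Category A (0-8).
Level 11 falls in the 10-12 band.
Grid: Level 10-12 × Category A = 128-156 weeks.

128-156 weeks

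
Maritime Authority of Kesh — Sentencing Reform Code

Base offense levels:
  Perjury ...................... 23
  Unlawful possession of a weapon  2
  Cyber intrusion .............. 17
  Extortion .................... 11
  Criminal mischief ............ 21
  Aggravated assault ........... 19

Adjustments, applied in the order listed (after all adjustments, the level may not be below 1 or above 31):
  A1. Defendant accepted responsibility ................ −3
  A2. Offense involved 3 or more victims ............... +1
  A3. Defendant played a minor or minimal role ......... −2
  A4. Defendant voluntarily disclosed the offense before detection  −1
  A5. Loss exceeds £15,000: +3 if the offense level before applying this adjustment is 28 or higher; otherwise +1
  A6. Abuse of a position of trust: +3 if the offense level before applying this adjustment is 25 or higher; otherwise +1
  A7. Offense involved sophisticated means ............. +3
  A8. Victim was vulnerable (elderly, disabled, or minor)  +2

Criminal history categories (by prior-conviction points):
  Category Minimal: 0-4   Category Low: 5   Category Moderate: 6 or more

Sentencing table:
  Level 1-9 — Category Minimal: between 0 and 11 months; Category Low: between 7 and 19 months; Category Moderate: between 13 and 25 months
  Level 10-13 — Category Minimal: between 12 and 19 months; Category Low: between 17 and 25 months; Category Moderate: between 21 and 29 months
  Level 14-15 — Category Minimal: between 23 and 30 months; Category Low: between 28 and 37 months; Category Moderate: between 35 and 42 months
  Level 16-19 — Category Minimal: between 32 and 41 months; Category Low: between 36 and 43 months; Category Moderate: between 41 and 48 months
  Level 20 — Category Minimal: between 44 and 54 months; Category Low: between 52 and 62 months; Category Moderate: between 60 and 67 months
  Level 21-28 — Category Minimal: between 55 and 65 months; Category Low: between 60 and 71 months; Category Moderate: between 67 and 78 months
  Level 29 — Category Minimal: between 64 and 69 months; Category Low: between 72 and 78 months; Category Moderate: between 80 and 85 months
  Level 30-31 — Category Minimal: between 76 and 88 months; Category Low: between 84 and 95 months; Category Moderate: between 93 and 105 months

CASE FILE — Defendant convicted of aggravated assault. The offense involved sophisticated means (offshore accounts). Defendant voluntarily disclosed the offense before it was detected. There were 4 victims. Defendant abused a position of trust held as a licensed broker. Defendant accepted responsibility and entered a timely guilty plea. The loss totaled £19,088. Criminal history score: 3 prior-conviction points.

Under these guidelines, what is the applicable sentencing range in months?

Base offense level for aggravated assault: 19.
A1 applies: 19 − 3 = 16.
A2 applies: 16 + 1 = 17.
A4 applies: 17 − 1 = 16.
A5 applies (level before this adjustment is 16 < 28, so +1): 16 + 1 = 17.
A6 applies (level before this adjustment is 17 < 25, so +1): 17 + 1 = 18.
A7 applies: 18 + 3 = 21.
A8 does not apply.
Final offense level: 21.
Criminal history: 3 prior points → Category Minimal (0-4).
Level 21 falls in the 21-28 band.
Grid: Level 21-28 × Category Minimal = 55-65 months.

55-65 months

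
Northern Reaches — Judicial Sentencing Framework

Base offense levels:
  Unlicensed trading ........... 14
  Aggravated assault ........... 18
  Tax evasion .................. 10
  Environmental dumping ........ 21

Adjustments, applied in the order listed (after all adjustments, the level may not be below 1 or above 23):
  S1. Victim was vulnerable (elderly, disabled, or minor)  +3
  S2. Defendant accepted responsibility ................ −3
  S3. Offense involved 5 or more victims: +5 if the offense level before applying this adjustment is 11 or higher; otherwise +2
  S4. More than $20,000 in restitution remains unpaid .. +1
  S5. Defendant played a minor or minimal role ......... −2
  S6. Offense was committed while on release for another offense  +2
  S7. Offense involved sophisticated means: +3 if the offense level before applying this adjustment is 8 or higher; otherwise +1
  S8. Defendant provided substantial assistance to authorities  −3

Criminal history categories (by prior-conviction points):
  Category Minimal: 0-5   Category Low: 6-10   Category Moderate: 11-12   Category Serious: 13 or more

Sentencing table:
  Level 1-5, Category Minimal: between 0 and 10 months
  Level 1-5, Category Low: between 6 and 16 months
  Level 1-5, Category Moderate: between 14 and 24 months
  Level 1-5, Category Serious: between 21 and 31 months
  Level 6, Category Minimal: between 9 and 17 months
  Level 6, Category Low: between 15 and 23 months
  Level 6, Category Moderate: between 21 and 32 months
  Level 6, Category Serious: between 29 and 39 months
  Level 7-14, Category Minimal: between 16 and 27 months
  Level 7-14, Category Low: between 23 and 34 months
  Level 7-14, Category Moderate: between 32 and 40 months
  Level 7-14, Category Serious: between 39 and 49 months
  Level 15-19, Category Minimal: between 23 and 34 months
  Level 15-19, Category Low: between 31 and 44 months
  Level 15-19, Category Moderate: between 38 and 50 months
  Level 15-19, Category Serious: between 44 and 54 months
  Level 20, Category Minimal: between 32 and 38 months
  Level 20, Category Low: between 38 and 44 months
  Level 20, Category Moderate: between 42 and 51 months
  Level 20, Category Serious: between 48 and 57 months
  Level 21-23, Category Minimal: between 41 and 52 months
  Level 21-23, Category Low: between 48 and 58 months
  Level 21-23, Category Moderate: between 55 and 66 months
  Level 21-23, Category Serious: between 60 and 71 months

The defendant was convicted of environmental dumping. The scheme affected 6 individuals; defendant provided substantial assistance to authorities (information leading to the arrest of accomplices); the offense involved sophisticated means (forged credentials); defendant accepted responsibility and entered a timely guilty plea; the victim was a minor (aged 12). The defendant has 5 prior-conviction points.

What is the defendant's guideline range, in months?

41-52 months

Base offense level for environmental dumping: 21.
S1 applies: 21 + 3 = 24.
S2 applies: 24 − 3 = 21.
S3 applies (level before this adjustment is 21 ≥ 11, so +5): 21 + 5 = 26.
S5 does not apply.
S6 does not apply.
S7 applies (level before this adjustment is 26 ≥ 8, so +3): 26 + 3 = 29.
S8 applies: 29 − 3 = 26.
Level 26 exceeds the maximum of 23; capped at 23.
Final offense level: 23.
Criminal history: 5 prior points → Category Minimal (0-5).
Level 23 falls in the 21-23 band.
Grid: Level 21-23 × Category Minimal = 41-52 months.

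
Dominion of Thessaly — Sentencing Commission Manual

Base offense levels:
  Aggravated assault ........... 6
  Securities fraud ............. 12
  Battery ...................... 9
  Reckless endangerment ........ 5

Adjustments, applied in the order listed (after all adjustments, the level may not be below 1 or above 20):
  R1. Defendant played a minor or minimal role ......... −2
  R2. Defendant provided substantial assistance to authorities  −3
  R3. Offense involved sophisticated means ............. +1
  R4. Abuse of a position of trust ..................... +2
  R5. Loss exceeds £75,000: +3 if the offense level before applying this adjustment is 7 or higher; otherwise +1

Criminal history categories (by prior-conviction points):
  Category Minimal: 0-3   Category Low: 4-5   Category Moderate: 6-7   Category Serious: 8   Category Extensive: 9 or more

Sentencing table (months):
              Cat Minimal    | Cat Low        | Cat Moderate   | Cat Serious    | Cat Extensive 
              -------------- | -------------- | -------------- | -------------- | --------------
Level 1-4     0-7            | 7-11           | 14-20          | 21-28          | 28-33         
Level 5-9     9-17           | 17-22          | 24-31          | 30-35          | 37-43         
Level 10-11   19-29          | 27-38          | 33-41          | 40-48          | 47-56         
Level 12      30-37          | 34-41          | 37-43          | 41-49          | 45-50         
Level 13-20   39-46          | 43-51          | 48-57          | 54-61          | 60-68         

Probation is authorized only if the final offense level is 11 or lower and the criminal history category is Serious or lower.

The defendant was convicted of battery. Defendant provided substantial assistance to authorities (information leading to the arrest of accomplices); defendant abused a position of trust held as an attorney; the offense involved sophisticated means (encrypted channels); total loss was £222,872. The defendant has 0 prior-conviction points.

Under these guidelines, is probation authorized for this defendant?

No

Base offense level for battery: 9.
R2 applies: 9 − 3 = 6.
R3 applies: 6 + 1 = 7.
R4 applies: 7 + 2 = 9.
R5 applies (level before this adjustment is 9 ≥ 7, so +3): 9 + 3 = 12.
Final offense level: 12.
Criminal history: 0 prior points → Category Minimal (0-3).
Level 12 falls in the 12 band.
Grid: Level 12 × Category Minimal = 30-37 months.
Probation check: level 12 > 11 and category Minimal ≤ Serious → not eligible.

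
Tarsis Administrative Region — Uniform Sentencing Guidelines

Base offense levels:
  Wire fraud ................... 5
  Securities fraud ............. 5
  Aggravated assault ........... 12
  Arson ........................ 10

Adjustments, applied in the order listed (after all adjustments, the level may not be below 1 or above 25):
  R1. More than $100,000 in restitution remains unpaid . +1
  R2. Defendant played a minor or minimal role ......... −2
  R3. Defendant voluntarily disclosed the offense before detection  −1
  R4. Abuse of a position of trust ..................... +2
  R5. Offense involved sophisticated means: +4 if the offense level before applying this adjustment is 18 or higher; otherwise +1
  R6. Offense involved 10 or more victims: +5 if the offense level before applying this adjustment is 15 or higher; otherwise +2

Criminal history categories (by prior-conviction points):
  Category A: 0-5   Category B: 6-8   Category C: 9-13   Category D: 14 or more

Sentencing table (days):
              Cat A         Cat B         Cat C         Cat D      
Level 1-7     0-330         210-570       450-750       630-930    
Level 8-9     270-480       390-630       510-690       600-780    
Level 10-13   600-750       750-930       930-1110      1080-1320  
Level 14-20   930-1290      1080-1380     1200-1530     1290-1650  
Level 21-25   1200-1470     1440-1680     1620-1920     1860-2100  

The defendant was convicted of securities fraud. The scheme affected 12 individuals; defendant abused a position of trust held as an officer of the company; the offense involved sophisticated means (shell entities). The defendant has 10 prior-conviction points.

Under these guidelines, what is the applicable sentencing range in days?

930-1110 days

Base offense level for securities fraud: 5.
R3 does not apply.
R4 applies: 5 + 2 = 7.
R5 applies (level before this adjustment is 7 < 18, so +1): 7 + 1 = 8.
R6 applies (level before this adjustment is 8 < 15, so +2): 8 + 2 = 10.
Final offense level: 10.
Criminal history: 10 prior points → Category C (9-13).
Level 10 falls in the 10-13 band.
Grid: Level 10-13 × Category C = 930-1110 days.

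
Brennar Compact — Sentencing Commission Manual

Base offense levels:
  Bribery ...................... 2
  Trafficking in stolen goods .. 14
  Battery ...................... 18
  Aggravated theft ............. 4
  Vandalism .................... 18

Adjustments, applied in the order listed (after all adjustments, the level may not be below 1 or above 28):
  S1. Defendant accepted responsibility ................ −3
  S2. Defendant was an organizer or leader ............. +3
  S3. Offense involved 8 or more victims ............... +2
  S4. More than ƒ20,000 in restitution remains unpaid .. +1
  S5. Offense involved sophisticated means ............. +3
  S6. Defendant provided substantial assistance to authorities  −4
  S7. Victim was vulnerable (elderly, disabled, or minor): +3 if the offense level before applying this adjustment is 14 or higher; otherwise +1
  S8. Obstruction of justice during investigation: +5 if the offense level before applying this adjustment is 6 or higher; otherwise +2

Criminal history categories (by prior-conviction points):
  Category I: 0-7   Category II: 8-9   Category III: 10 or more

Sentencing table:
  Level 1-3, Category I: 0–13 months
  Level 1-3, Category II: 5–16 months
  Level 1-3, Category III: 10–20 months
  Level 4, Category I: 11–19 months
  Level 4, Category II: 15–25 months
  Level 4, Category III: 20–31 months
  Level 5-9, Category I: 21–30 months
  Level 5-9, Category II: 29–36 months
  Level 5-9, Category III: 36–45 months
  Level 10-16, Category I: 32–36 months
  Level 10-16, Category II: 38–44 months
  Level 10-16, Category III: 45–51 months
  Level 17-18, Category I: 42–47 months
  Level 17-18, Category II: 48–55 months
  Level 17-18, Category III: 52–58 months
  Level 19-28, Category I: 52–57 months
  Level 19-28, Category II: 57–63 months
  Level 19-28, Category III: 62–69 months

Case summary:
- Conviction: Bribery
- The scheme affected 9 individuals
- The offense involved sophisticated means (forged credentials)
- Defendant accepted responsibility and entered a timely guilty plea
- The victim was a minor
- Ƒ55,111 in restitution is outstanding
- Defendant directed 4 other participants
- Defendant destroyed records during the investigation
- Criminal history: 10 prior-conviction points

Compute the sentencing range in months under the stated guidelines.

Base offense level for bribery: 2.
S1 applies: 2 − 3 = -1.
S2 applies: -1 + 3 = 2.
S3 applies: 2 + 2 = 4.
S4 applies: 4 + 1 = 5.
S5 applies: 5 + 3 = 8.
S7 applies (level before this adjustment is 8 < 14, so +1): 8 + 1 = 9.
S8 applies (level before this adjustment is 9 ≥ 6, so +5): 9 + 5 = 14.
Final offense level: 14.
Criminal history: 10 prior points → Category III (10+).
Level 14 falls in the 10-16 band.
Grid: Level 10-16 × Category III = 45-51 months.

45-51 months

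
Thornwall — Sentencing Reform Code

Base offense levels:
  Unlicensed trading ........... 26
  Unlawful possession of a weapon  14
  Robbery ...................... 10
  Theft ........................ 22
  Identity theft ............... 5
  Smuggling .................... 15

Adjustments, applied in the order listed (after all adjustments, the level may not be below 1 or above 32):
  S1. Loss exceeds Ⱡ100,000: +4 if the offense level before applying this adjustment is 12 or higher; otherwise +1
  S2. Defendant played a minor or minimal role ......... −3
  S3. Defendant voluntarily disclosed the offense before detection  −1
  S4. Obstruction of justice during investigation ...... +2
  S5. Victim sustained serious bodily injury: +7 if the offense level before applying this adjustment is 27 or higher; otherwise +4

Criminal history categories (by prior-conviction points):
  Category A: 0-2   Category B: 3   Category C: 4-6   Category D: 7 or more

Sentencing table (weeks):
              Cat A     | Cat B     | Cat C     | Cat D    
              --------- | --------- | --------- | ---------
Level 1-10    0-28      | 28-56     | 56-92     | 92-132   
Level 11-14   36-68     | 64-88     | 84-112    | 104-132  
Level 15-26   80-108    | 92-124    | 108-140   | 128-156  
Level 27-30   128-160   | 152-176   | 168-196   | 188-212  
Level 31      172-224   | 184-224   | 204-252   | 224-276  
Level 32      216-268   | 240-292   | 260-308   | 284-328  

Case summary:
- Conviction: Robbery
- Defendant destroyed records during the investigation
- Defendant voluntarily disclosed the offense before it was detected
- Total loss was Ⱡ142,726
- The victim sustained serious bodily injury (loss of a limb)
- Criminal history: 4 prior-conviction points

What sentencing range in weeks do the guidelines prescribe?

108-140 weeks

Base offense level for robbery: 10.
S1 applies (level before this adjustment is 10 < 12, so +1): 10 + 1 = 11.
S3 applies: 11 − 1 = 10.
S4 applies: 10 + 2 = 12.
S5 applies (level before this adjustment is 12 < 27, so +4): 12 + 4 = 16.
Final offense level: 16.
Criminal history: 4 prior points → Category C (4-6).
Level 16 falls in the 15-26 band.
Grid: Level 15-26 × Category C = 108-140 weeks.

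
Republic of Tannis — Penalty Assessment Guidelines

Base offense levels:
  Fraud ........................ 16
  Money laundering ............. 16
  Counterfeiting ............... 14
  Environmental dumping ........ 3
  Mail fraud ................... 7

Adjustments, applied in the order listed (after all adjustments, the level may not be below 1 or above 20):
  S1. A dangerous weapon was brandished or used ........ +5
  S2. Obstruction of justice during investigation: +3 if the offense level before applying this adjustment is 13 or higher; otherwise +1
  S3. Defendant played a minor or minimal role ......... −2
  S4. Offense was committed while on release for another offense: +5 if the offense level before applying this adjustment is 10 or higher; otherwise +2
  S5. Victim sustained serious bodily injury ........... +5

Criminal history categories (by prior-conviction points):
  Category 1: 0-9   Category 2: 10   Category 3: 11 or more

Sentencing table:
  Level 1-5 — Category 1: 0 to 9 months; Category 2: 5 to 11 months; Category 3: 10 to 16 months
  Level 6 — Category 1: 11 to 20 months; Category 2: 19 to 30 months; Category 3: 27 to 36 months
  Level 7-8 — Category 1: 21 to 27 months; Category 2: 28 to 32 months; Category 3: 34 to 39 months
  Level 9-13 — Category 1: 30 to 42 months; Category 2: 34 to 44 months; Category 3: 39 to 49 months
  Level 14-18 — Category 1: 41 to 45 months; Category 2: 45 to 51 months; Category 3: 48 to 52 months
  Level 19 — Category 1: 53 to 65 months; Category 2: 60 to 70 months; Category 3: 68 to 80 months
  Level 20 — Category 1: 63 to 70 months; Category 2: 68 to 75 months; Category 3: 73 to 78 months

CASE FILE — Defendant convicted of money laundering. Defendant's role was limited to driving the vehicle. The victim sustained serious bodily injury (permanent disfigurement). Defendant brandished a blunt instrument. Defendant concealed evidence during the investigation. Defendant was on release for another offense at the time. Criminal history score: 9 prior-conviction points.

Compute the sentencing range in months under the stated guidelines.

63-70 months

Base offense level for money laundering: 16.
S1 applies: 16 + 5 = 21.
S2 applies (level before this adjustment is 21 ≥ 13, so +3): 21 + 3 = 24.
S3 applies: 24 − 2 = 22.
S4 applies (level before this adjustment is 22 ≥ 10, so +5): 22 + 5 = 27.
S5 applies: 27 + 5 = 32.
Level 32 exceeds the maximum of 20; capped at 20.
Final offense level: 20.
Criminal history: 9 prior points → Category 1 (0-9).
Level 20 falls in the 20 band.
Grid: Level 20 × Category 1 = 63-70 months.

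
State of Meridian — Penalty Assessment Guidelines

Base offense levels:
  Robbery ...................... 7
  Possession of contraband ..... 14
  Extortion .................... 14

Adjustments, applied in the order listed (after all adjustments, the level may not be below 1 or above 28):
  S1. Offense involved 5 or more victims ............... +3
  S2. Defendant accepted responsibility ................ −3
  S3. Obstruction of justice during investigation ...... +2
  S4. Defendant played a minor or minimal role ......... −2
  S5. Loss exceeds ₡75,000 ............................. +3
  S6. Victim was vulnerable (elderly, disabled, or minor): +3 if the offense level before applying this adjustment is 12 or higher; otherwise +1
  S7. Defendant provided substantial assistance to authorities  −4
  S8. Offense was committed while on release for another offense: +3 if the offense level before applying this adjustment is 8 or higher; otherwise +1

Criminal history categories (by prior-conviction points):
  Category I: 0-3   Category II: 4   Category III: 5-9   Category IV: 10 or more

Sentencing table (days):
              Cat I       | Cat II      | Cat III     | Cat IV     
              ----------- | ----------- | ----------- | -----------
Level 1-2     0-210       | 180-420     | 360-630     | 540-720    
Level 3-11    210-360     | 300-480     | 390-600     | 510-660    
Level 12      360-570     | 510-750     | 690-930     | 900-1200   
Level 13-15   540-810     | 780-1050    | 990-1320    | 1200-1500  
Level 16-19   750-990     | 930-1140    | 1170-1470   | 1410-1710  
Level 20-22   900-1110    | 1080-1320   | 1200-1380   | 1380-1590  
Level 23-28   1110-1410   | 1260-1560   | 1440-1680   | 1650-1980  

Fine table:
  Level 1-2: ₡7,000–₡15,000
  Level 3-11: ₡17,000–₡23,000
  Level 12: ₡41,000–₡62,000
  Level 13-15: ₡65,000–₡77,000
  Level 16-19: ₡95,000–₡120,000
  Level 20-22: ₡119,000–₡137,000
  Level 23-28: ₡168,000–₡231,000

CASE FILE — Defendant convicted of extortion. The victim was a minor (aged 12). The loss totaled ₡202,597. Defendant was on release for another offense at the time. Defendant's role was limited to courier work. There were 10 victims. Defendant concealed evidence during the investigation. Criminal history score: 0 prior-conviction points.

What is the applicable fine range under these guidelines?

₡168,000–₡231,000

Base offense level for extortion: 14.
S1 applies: 14 + 3 = 17.
S3 applies: 17 + 2 = 19.
S4 applies: 19 − 2 = 17.
S5 applies: 17 + 3 = 20.
S6 applies (level before this adjustment is 20 ≥ 12, so +3): 20 + 3 = 23.
S7 does not apply.
S8 applies (level before this adjustment is 23 ≥ 8, so +3): 23 + 3 = 26.
Final offense level: 26.
Level 26 falls in the 23-28 band.
Fine table: Level 23-28 → ₡168,000–₡231,000.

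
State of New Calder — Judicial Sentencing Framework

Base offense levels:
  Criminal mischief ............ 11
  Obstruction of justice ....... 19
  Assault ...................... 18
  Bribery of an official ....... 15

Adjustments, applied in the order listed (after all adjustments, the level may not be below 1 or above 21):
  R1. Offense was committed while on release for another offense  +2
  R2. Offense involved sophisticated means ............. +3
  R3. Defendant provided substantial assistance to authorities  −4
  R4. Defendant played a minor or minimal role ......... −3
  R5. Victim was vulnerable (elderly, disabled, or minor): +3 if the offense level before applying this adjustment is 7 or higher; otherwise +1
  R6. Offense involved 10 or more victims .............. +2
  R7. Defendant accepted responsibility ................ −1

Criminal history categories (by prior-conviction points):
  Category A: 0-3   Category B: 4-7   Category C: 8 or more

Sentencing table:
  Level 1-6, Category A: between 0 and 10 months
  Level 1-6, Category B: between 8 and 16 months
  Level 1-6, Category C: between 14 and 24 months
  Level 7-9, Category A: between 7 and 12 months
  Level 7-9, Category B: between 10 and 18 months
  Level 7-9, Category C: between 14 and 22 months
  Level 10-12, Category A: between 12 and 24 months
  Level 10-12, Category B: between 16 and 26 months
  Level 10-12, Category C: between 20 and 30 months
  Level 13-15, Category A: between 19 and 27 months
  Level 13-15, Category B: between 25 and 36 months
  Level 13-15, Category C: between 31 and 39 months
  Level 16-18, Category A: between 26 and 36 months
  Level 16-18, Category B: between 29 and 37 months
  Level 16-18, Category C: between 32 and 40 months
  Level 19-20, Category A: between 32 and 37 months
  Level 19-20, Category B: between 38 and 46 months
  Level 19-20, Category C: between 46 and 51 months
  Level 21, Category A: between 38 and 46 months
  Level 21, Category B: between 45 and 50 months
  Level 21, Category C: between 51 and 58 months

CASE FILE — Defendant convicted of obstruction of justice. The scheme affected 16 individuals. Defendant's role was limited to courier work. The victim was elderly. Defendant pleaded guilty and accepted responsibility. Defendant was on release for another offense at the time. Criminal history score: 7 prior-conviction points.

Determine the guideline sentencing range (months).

Base offense level for obstruction of justice: 19.
R1 applies: 19 + 2 = 21.
R2 does not apply.
R3 does not apply.
R4 applies: 21 − 3 = 18.
R5 applies (level before this adjustment is 18 ≥ 7, so +3): 18 + 3 = 21.
R6 applies: 21 + 2 = 23.
R7 applies: 23 − 1 = 22.
Level 22 exceeds the maximum of 21; capped at 21.
Final offense level: 21.
Criminal history: 7 prior points → Category B (4-7).
Level 21 falls in the 21 band.
Grid: Level 21 × Category B = 45-50 months.

45-50 months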